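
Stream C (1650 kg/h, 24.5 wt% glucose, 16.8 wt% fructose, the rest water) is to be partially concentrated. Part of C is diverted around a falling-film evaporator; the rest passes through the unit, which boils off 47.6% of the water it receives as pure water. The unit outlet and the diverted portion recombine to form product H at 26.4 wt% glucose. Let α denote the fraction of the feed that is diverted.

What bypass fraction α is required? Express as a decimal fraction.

All 1650×0.245 = 404.25 kg/h of glucose reaches H, so H = 404.25/0.264 = 1531.2 kg/h and vapour = 118.75 kg/h.
The evaporator receives (1−α)·1650 of feed at 0.587 water and removes 0.476 of that water:
0.476×0.587×(1−α)×1650 = 118.75
(1−α) = 118.75/461.03 = 0.2576;  α = 0.7424.

0.742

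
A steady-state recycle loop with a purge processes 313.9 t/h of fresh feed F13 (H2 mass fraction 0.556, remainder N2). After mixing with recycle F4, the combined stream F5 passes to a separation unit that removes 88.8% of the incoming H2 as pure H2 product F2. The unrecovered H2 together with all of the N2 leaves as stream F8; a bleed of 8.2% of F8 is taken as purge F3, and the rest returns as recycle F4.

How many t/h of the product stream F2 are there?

172.7 t/h

H2 in F5: m_A = 313.9×0.556 + (1−0.082)·(1−0.888)·m_A, so m_A = 174.53/0.8972 = 194.53 t/h.
Product F2 = 0.888×194.53 = 172.74 t/h.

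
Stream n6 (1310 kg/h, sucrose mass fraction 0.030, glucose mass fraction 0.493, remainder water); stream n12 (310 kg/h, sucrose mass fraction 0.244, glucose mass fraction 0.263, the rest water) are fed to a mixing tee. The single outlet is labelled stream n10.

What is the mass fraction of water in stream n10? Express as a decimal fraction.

Total flow out = 1310 + 310 = 1620 kg/h.
water in = 1310×0.477 + 310×0.493 = 777.7 kg/h.
water mass fraction in n10 = 777.7/1620 = 0.480.

0.480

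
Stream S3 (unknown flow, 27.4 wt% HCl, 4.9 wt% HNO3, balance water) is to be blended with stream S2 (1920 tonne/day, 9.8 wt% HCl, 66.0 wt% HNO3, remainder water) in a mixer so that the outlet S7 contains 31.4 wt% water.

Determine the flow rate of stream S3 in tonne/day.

Let S3 be the unknown flow. Total out = 1920 + S3.
water balance: 464.64 + 0.677·S3 = 0.314·(1920 + S3)
(0.677 − 0.314)·S3 = 0.314×1920 − 464.64 = 138.24
S3 = 138.24 / 0.363 = 380.83 tonne/day

380.8 tonne/day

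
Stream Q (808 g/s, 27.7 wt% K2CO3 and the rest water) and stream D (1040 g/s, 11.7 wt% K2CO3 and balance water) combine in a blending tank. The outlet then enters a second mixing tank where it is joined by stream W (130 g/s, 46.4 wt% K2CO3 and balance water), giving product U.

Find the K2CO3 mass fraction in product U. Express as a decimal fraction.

0.205

Overall, product flow = 1978 g/s.
K2CO3 in = 808×0.277 + 1040×0.117 + 130×0.464 = 405.82 g/s.
K2CO3 fraction in U = 0.205.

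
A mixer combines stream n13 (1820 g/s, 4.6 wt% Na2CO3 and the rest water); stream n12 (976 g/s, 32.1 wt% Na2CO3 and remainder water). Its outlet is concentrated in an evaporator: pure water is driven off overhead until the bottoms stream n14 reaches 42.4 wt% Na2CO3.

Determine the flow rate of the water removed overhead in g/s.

Na2CO3 entering = 1820×0.046 + 976×0.321 = 397.02 g/s.
All Na2CO3 reports to n14, so n14 = 397.02/0.424 = 936.36 g/s.
Total feed = 2796 g/s; overhead = 2796 − 936.36 = 1859.6 g/s.

1860 g/s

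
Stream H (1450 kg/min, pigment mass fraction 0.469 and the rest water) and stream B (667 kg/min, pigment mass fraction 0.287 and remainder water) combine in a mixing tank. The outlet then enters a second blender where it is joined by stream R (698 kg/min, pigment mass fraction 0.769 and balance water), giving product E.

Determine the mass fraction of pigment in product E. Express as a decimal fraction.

0.500

Overall, product flow = 2815 kg/min.
pigment in = 1450×0.469 + 667×0.287 + 698×0.769 = 1408.2 kg/min.
pigment fraction in E = 0.500.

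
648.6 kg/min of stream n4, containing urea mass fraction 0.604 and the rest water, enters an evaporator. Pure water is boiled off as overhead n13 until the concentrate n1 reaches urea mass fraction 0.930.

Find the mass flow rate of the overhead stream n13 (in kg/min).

urea is conserved: 648.6×0.604 = 391.75 kg/min all reports to the concentrate.
Concentrate = 391.75/(target fraction) = 421.24 kg/min.
Overhead = 648.6 − 421.24 = 227.36 kg/min.

227.4 kg/min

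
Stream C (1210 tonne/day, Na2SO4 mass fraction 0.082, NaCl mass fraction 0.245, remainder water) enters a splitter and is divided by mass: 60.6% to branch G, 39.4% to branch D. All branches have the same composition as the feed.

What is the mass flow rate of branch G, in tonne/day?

733.3 tonne/day

Branch G flow = 0.606×1210 = 733.26 tonne/day.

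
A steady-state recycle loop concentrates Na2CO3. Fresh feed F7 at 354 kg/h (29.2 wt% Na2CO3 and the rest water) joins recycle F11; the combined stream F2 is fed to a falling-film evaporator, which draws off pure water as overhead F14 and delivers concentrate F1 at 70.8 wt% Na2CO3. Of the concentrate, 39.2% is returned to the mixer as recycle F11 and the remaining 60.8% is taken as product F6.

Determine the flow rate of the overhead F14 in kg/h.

208 kg/h

Overall Na2CO3 balance (none leaves overhead): Na2CO3 in fresh feed = Na2CO3 in product, i.e. 354×0.292 = (1−0.392)·F1·0.708.
F1 = 103.37/(0.708×0.608) = 240.13 kg/h.
Recycle F11 = 0.392×240.13 = 94.132 kg/h.
Combined feed F2 = 354 + 94.132 = 448.13 kg/h.
Overhead F14 = F2 − F1 = 448.13 − 240.13 = 208 kg/h.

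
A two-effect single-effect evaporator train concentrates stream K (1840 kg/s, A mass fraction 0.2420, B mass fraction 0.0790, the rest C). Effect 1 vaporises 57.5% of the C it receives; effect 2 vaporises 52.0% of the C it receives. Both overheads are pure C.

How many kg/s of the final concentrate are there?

C in feed = 1840×0.679 = 1249.4 kg/s.
After stage 1: C left = (1−0.575)×1249.4 = 530.98; stream total = 1121.6 kg/s.
After stage 2: C left = (1−0.520)×530.98 = 254.87; final concentrate = 845.51 kg/s.

845.5 kg/s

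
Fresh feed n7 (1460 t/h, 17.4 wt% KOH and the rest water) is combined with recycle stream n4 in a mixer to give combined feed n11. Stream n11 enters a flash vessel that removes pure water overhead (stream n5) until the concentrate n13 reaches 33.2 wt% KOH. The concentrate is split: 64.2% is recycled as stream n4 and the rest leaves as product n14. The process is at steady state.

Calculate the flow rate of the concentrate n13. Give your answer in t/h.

Overall KOH balance (none leaves overhead): KOH in fresh feed = KOH in product, i.e. 1460×0.174 = (1−0.642)·n13·0.332.
n13 = 254.04/(0.332×0.358) = 2137.4 t/h.

2137 t/h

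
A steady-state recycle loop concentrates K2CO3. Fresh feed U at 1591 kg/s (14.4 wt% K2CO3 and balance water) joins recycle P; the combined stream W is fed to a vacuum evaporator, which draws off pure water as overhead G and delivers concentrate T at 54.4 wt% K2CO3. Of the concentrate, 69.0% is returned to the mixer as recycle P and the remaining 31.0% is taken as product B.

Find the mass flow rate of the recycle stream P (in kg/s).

Overall K2CO3 balance (none leaves overhead): K2CO3 in fresh feed = K2CO3 in product, i.e. 1591×0.144 = (1−0.690)·T·0.544.
T = 229.1/(0.544×0.310) = 1358.5 kg/s.
Recycle P = 0.690×1358.5 = 937.39 kg/s.

937.4 kg/s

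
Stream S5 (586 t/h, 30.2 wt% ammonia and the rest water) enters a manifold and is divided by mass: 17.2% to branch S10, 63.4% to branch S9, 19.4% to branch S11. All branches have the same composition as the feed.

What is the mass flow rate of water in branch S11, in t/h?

79.35 t/h

Branch S11 total = 0.194×586 = 113.68 t/h.
water in S11 = 0.698×113.68 = 79.351 t/h.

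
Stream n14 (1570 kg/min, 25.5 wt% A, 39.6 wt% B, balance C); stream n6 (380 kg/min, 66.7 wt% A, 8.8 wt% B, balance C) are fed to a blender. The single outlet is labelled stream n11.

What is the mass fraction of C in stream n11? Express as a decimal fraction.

0.329

Total flow out = 1570 + 380 = 1950 kg/min.
C in = 1570×0.349 + 380×0.245 = 641.03 kg/min.
C mass fraction in n11 = 641.03/1950 = 0.329.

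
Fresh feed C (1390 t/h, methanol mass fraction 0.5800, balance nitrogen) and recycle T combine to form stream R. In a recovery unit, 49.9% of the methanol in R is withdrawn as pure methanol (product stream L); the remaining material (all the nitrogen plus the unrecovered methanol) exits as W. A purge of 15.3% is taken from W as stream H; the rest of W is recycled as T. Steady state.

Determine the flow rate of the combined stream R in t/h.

nitrogen enters only via C and leaves only via the purge: 1390×0.420 = 0.153×(nitrogen in W), and the recovery unit passes all nitrogen, so nitrogen in R = nitrogen in W = 3815.7 t/h.
methanol in R: m_A = 1390×0.580 + (1−0.153)·(1−0.499)·m_A, so m_A = 806.2/0.5757 = 1400.5 t/h.
R = 1400.5 + 3815.7 = 5216.2 t/h.

5216 t/h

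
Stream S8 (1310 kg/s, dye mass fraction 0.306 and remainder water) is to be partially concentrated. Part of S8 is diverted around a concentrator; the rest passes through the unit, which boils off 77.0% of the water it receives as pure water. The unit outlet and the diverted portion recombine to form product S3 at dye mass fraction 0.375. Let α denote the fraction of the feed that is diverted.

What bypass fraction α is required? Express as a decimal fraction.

0.656

All 1310×0.306 = 400.86 kg/s of dye reaches S3, so S3 = 400.86/0.375 = 1069 kg/s and vapour = 241.04 kg/s.
The evaporator receives (1−α)·1310 of feed at 0.694 water and removes 0.770 of that water:
0.770×0.694×(1−α)×1310 = 241.04
(1−α) = 241.04/700.04 = 0.3443;  α = 0.6557.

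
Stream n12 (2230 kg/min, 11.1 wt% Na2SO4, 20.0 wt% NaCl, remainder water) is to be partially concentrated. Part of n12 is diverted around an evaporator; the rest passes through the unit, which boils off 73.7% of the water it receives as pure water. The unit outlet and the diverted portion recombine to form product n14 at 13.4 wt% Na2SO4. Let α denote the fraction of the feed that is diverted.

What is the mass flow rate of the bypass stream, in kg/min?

1476 kg/min

All 2230×0.111 = 247.53 kg/min of Na2SO4 reaches n14, so n14 = 247.53/0.134 = 1847.2 kg/min and vapour = 382.76 kg/min.
The evaporator receives (1−α)·2230 of feed at 0.689 water and removes 0.737 of that water:
0.737×0.689×(1−α)×2230 = 382.76
(1−α) = 382.76/1132.4 = 0.3380;  α = 0.6620.
Bypass flow = 0.6620×2230 = 1476.2 kg/min.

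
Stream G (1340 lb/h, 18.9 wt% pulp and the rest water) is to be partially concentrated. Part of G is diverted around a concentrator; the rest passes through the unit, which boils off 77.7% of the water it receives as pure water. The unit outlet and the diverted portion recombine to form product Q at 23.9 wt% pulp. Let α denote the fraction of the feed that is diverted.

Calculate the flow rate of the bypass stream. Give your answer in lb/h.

All 1340×0.189 = 253.26 lb/h of pulp reaches Q, so Q = 253.26/0.239 = 1059.7 lb/h and vapour = 280.33 lb/h.
The evaporator receives (1−α)·1340 of feed at 0.811 water and removes 0.777 of that water:
0.777×0.811×(1−α)×1340 = 280.33
(1−α) = 280.33/844.4 = 0.3320;  α = 0.6680.
Bypass flow = 0.6680×1340 = 895.13 lb/h.

895.1 lb/h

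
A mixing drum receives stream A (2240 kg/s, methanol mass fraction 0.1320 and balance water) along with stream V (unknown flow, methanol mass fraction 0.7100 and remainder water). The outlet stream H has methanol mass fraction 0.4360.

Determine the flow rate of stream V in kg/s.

Let V be the unknown flow. Total out = 2240 + V.
methanol balance: 295.68 + 0.710·V = 0.436·(2240 + V)
(0.710 − 0.436)·V = 0.436×2240 − 295.68 = 680.96
V = 680.96 / 0.274 = 2485.3 kg/s

2485 kg/s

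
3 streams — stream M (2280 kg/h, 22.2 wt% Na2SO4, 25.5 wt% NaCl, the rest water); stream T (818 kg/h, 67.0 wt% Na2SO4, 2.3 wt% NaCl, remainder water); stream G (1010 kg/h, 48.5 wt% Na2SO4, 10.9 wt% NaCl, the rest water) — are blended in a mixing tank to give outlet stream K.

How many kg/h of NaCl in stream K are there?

710.3 kg/h

NaCl out = NaCl in = 2280×0.255 + 818×0.023 + 1010×0.109 = 710.3 kg/h.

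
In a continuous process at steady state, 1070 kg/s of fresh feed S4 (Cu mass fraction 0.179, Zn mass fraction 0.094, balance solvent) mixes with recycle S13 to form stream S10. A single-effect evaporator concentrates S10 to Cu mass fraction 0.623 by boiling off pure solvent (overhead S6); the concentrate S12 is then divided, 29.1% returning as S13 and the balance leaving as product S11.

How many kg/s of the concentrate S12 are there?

433.6 kg/s

Overall Cu balance (none leaves overhead): Cu in fresh feed = Cu in product, i.e. 1070×0.179 = (1−0.291)·S12·0.623.
S12 = 191.53/(0.623×0.709) = 433.61 kg/s.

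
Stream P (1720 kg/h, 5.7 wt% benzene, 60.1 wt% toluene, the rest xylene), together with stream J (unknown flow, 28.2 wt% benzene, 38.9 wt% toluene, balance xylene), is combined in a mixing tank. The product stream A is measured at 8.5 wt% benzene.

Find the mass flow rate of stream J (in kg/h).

244.5 kg/h

Let J be the unknown flow. Total out = 1720 + J.
benzene balance: 98.04 + 0.282·J = 0.085·(1720 + J)
(0.282 − 0.085)·J = 0.085×1720 − 98.04 = 48.16
J = 48.16 / 0.197 = 244.47 kg/h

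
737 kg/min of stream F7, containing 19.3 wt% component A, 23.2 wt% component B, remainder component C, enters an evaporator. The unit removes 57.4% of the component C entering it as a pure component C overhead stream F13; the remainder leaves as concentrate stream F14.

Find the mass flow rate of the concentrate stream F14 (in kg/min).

component C entering = 737×0.575 = 423.77 kg/min; overhead removed = 0.574×423.77 = 243.25 kg/min.
Concentrate = 737 − 243.25 = 493.75 kg/min.

493.8 kg/min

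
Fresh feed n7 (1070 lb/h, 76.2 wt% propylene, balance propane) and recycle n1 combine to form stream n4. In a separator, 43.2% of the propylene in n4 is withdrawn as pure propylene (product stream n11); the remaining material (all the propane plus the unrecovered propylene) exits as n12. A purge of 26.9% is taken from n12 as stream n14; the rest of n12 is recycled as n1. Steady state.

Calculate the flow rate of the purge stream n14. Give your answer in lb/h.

propane enters only via n7 and leaves only via the purge: 1070×0.238 = 0.269×(propane in n12), and the separator passes all propane, so propane in n4 = propane in n12 = 946.69 lb/h.
propylene in n4: m_A = 1070×0.762 + (1−0.269)·(1−0.432)·m_A, so m_A = 815.34/0.5848 = 1394.2 lb/h.
n12 = (1−0.432)×1394.2 + 946.69 = 1738.6 lb/h.
Purge n14 = 0.269×1738.6 = 467.69 lb/h.

467.7 lb/h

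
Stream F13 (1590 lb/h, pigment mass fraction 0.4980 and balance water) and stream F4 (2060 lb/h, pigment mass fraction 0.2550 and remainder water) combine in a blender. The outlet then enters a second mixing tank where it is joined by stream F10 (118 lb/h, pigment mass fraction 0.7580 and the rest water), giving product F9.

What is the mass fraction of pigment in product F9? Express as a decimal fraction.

Overall, product flow = 3768 lb/h.
pigment in = 1590×0.498 + 2060×0.255 + 118×0.758 = 1406.6 lb/h.
pigment fraction in F9 = 0.3733.

0.3733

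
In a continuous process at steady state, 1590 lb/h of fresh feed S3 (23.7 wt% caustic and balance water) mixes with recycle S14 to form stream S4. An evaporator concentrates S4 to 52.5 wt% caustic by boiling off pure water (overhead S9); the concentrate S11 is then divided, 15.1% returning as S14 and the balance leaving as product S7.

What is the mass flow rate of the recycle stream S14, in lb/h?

Overall caustic balance (none leaves overhead): caustic in fresh feed = caustic in product, i.e. 1590×0.237 = (1−0.151)·S11·0.525.
S11 = 376.83/(0.525×0.849) = 845.43 lb/h.
Recycle S14 = 0.151×845.43 = 127.66 lb/h.

127.7 lb/h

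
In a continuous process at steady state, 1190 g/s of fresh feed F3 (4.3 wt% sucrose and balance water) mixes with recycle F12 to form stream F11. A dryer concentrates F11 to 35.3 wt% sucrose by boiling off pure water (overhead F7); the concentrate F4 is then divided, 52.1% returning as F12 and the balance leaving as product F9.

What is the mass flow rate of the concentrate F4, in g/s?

Overall sucrose balance (none leaves overhead): sucrose in fresh feed = sucrose in product, i.e. 1190×0.043 = (1−0.521)·F4·0.353.
F4 = 51.17/(0.353×0.479) = 302.63 g/s.

302.6 g/s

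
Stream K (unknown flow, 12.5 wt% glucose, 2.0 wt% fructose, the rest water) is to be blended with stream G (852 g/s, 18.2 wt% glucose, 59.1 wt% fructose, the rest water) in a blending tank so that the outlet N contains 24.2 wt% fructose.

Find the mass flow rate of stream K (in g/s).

1339 g/s

Let K be the unknown flow. Total out = 852 + K.
fructose balance: 503.53 + 0.020·K = 0.242·(852 + K)
(0.020 − 0.242)·K = 0.242×852 − 503.53 = -297.35
K = -297.35 / -0.222 = 1339.4 g/s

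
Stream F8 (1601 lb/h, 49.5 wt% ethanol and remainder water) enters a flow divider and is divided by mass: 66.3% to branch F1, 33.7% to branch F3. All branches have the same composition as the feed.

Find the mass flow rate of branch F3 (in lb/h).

539.5 lb/h

Branch F3 flow = 0.337×1601 = 539.54 lb/h.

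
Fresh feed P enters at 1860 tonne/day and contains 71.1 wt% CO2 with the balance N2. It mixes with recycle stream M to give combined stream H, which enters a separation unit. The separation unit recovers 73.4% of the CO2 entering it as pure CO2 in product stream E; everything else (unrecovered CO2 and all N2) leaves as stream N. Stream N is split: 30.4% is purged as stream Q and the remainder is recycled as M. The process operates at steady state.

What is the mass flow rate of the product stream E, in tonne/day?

1191 tonne/day

CO2 in H: m_A = 1860×0.711 + (1−0.304)·(1−0.734)·m_A, so m_A = 1322.5/0.8149 = 1622.9 tonne/day.
Product E = 0.734×1622.9 = 1191.2 tonne/day.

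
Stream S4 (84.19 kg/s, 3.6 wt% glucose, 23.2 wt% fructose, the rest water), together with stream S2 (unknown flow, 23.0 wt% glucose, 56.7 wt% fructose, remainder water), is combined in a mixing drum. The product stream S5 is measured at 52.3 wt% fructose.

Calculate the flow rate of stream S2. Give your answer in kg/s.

Let S2 be the unknown flow. Total out = 84.19 + S2.
fructose balance: 19.532 + 0.567·S2 = 0.523·(84.19 + S2)
(0.567 − 0.523)·S2 = 0.523×84.19 − 19.532 = 24.499
S2 = 24.499 / 0.044 = 556.8 kg/s

556.8 kg/s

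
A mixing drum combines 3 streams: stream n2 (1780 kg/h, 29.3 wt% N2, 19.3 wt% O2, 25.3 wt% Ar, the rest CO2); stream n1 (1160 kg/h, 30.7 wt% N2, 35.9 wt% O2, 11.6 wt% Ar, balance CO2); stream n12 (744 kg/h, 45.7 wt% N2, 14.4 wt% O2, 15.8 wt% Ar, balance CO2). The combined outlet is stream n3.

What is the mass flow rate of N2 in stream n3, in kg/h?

N2 out = N2 in = 1780×0.293 + 1160×0.307 + 744×0.457 = 1217.7 kg/h.

1218 kg/h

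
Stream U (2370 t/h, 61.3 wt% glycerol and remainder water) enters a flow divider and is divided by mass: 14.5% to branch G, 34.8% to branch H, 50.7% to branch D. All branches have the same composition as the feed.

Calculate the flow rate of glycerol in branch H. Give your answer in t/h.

505.6 t/h

Branch H total = 0.348×2370 = 824.76 t/h.
glycerol in H = 0.613×824.76 = 505.58 t/h.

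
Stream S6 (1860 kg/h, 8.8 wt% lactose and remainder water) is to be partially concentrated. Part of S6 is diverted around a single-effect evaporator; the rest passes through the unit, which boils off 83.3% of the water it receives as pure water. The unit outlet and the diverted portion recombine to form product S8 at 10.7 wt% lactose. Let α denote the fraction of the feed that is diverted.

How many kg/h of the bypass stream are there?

All 1860×0.088 = 163.68 kg/h of lactose reaches S8, so S8 = 163.68/0.107 = 1529.7 kg/h and vapour = 330.28 kg/h.
The evaporator receives (1−α)·1860 of feed at 0.912 water and removes 0.833 of that water:
0.833×0.912×(1−α)×1860 = 330.28
(1−α) = 330.28/1413 = 0.2337;  α = 0.7663.
Bypass flow = 0.7663×1860 = 1425.2 kg/h.

1425 kg/h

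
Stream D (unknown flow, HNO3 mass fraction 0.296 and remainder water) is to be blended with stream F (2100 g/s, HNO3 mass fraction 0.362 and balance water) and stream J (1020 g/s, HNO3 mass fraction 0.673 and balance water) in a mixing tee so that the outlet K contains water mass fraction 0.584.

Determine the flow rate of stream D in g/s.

1240 g/s

Let D be the unknown flow. Total out = 3120 + D.
water balance: 1673.3 + 0.704·D = 0.584·(3120 + D)
(0.704 − 0.584)·D = 0.584×3120 − 1673.3 = 148.74
D = 148.74 / 0.120 = 1239.5 g/s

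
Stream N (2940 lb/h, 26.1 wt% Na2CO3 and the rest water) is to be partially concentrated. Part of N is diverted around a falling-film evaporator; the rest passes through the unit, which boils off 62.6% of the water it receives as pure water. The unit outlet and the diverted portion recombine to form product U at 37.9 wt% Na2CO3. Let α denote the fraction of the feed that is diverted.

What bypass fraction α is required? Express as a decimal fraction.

All 2940×0.261 = 767.34 lb/h of Na2CO3 reaches U, so U = 767.34/0.379 = 2024.6 lb/h and vapour = 915.36 lb/h.
The evaporator receives (1−α)·2940 of feed at 0.739 water and removes 0.626 of that water:
0.626×0.739×(1−α)×2940 = 915.36
(1−α) = 915.36/1360.1 = 0.6730;  α = 0.3270.

0.327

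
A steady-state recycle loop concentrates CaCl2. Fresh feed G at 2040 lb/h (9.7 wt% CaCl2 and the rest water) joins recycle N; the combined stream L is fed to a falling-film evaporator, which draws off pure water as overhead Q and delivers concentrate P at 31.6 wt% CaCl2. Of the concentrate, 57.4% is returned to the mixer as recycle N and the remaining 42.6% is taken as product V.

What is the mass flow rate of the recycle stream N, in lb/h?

Overall CaCl2 balance (none leaves overhead): CaCl2 in fresh feed = CaCl2 in product, i.e. 2040×0.097 = (1−0.574)·P·0.316.
P = 197.88/(0.316×0.426) = 1470 lb/h.
Recycle N = 0.574×1470 = 843.76 lb/h.

843.8 lb/h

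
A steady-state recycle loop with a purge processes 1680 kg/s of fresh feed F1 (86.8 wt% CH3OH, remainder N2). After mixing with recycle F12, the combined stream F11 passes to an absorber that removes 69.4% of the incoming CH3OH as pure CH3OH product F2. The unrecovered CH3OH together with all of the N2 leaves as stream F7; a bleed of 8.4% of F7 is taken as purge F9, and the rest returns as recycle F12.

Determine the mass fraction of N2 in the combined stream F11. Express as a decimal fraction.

0.5658

N2 enters only via F1 and leaves only via the purge: 1680×0.132 = 0.084×(N2 in F7), and the absorber passes all N2, so N2 in F11 = N2 in F7 = 2640 kg/s.
CH3OH in F11: m_A = 1680×0.868 + (1−0.084)·(1−0.694)·m_A, so m_A = 1458.2/0.7197 = 2026.2 kg/s.
F11 = 2026.2 + 2640 = 4666.2 kg/s.
N2 fraction in F11 = 2640/4666.2 = 0.5658.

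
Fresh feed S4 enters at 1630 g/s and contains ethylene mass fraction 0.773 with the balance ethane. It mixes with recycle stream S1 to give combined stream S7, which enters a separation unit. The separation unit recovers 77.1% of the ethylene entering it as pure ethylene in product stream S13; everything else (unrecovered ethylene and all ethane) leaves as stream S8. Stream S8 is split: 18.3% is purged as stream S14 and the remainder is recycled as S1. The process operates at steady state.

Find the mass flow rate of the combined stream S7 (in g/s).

ethane enters only via S4 and leaves only via the purge: 1630×0.227 = 0.183×(ethane in S8), and the separation unit passes all ethane, so ethane in S7 = ethane in S8 = 2021.9 g/s.
ethylene in S7: m_A = 1630×0.773 + (1−0.183)·(1−0.771)·m_A, so m_A = 1260/0.8129 = 1550 g/s.
S7 = 1550 + 2021.9 = 3571.9 g/s.

3572 g/s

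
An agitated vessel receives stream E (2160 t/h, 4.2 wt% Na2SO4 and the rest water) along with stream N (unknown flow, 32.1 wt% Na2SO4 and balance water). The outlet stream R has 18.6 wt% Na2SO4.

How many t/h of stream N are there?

Let N be the unknown flow. Total out = 2160 + N.
Na2SO4 balance: 90.72 + 0.321·N = 0.186·(2160 + N)
(0.321 − 0.186)·N = 0.186×2160 − 90.72 = 311.04
N = 311.04 / 0.135 = 2304 t/h

2304 t/h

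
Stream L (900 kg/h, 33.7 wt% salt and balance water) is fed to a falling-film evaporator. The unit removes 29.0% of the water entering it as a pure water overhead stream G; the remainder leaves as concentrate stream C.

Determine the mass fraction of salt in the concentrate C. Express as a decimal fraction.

salt is not removed: 900×0.337 = 303.3 kg/h of salt enters C.
water entering = 900×0.663 = 596.7 kg/h; overhead removed = 0.290×596.7 = 173.04 kg/h.
Concentrate = 900 − 173.04 = 726.96 kg/h.
Mass fraction = 303.3/726.96 = 0.417.

0.417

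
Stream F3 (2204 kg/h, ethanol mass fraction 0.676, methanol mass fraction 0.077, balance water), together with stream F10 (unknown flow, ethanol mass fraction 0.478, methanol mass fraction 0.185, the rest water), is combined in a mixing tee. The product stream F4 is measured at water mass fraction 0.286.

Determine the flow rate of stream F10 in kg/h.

1685 kg/h

Let F10 be the unknown flow. Total out = 2204 + F10.
water balance: 544.39 + 0.337·F10 = 0.286·(2204 + F10)
(0.337 − 0.286)·F10 = 0.286×2204 − 544.39 = 85.956
F10 = 85.956 / 0.051 = 1685.4 kg/h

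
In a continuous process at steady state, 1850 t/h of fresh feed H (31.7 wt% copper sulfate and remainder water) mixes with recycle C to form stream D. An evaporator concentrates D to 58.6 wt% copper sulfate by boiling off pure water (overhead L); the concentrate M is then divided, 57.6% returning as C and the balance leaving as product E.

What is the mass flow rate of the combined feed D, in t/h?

Overall copper sulfate balance (none leaves overhead): copper sulfate in fresh feed = copper sulfate in product, i.e. 1850×0.317 = (1−0.576)·M·0.586.
M = 586.45/(0.586×0.424) = 2360.3 t/h.
Recycle C = 0.576×2360.3 = 1359.5 t/h.
Combined feed D = 1850 + 1359.5 = 3209.5 t/h.

3210 t/h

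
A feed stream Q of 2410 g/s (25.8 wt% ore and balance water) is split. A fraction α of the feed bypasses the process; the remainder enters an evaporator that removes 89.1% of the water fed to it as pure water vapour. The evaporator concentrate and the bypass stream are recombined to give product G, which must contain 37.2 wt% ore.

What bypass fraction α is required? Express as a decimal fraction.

All 2410×0.258 = 621.78 g/s of ore reaches G, so G = 621.78/0.372 = 1671.5 g/s and vapour = 738.55 g/s.
The evaporator receives (1−α)·2410 of feed at 0.742 water and removes 0.891 of that water:
0.891×0.742×(1−α)×2410 = 738.55
(1−α) = 738.55/1593.3 = 0.4635;  α = 0.5365.

0.536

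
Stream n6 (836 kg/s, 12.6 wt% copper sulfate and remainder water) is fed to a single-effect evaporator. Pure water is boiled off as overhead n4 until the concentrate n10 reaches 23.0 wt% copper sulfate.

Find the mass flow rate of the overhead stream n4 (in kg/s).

378 kg/s

copper sulfate is conserved: 836×0.126 = 105.34 kg/s all reports to the concentrate.
Concentrate = 105.34/(target fraction) = 457.98 kg/s.
Overhead = 836 − 457.98 = 378.02 kg/s.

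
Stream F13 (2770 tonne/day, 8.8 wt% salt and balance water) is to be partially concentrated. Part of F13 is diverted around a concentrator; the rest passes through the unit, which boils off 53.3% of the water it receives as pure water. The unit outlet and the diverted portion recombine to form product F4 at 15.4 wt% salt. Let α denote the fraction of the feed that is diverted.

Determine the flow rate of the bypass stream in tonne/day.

All 2770×0.088 = 243.76 tonne/day of salt reaches F4, so F4 = 243.76/0.154 = 1582.9 tonne/day and vapour = 1187.1 tonne/day.
The evaporator receives (1−α)·2770 of feed at 0.912 water and removes 0.533 of that water:
0.533×0.912×(1−α)×2770 = 1187.1
(1−α) = 1187.1/1346.5 = 0.8817;  α = 0.1183.
Bypass flow = 0.1183×2770 = 327.8 tonne/day.

327.8 tonne/day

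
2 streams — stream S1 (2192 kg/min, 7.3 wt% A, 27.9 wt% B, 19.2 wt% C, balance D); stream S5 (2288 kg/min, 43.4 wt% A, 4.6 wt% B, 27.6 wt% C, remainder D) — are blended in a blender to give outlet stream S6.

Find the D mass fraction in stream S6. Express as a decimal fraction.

Total flow out = 2192 + 2288 = 4480 kg/min.
D in = 2192×0.456 + 2288×0.244 = 1557.8 kg/min.
D mass fraction in S6 = 1557.8/4480 = 0.3477.

0.3477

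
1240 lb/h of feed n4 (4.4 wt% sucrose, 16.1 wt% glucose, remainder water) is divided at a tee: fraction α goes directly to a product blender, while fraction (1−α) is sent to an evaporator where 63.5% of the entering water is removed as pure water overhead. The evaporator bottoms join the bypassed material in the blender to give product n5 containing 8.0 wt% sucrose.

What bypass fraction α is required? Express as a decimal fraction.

0.109

All 1240×0.044 = 54.56 lb/h of sucrose reaches n5, so n5 = 54.56/0.080 = 682 lb/h and vapour = 558 lb/h.
The evaporator receives (1−α)·1240 of feed at 0.795 water and removes 0.635 of that water:
0.635×0.795×(1−α)×1240 = 558
(1−α) = 558/625.98 = 0.8914;  α = 0.1086.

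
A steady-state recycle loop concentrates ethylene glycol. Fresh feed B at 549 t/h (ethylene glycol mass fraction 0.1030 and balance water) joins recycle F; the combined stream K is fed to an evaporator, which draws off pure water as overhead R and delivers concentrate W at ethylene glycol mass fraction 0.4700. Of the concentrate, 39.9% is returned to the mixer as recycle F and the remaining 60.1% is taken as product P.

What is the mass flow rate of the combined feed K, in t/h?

628.9 t/h

Overall ethylene glycol balance (none leaves overhead): ethylene glycol in fresh feed = ethylene glycol in product, i.e. 549×0.103 = (1−0.399)·W·0.470.
W = 56.547/(0.470×0.601) = 200.19 t/h.
Recycle F = 0.399×200.19 = 79.875 t/h.
Combined feed K = 549 + 79.875 = 628.87 t/h.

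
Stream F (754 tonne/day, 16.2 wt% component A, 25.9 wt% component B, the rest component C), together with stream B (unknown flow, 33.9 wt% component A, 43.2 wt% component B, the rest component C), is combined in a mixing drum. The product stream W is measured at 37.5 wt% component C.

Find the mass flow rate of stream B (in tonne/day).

1054 tonne/day

Let B be the unknown flow. Total out = 754 + B.
component C balance: 436.57 + 0.229·B = 0.375·(754 + B)
(0.229 − 0.375)·B = 0.375×754 − 436.57 = -153.82
B = -153.82 / -0.146 = 1053.5 tonne/day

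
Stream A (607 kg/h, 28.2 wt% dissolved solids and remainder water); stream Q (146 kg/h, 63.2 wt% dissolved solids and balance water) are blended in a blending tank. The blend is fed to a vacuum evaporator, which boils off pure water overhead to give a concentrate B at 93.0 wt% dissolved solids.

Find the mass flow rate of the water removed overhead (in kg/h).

dissolved solids entering = 607×0.282 + 146×0.632 = 263.45 kg/h.
All dissolved solids reports to B, so B = 263.45/0.930 = 283.28 kg/h.
Total feed = 753 kg/h; overhead = 753 − 283.28 = 469.72 kg/h.

469.7 kg/h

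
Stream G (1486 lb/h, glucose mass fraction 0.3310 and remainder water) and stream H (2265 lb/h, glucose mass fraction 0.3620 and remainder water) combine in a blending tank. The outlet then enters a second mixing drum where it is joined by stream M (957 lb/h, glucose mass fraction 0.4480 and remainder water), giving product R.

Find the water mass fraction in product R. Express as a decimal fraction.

Overall, product flow = 4708 lb/h.
water in = 1486×0.669 + 2265×0.638 + 957×0.552 = 2967.5 lb/h.
water fraction in R = 0.6303.

0.6303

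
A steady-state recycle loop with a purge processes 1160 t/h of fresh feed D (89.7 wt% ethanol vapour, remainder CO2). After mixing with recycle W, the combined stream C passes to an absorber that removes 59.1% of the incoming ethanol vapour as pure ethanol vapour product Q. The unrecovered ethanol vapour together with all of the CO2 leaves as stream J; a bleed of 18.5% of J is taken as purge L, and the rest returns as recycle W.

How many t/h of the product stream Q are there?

922.4 t/h

ethanol vapour in C: m_A = 1160×0.897 + (1−0.185)·(1−0.591)·m_A, so m_A = 1040.5/0.6667 = 1560.8 t/h.
Product Q = 0.591×1560.8 = 922.42 t/h.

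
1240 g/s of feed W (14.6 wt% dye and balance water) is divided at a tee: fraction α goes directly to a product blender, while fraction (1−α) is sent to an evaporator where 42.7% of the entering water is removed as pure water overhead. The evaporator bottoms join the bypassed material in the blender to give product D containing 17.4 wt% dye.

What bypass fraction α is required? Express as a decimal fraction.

0.559

All 1240×0.146 = 181.04 g/s of dye reaches D, so D = 181.04/0.174 = 1040.5 g/s and vapour = 199.54 g/s.
The evaporator receives (1−α)·1240 of feed at 0.854 water and removes 0.427 of that water:
0.427×0.854×(1−α)×1240 = 199.54
(1−α) = 199.54/452.18 = 0.4413;  α = 0.5587.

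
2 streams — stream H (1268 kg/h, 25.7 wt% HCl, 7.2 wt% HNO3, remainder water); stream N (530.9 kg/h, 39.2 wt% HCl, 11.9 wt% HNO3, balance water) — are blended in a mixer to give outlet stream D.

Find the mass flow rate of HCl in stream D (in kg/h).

534 kg/h

HCl out = HCl in = 1268×0.257 + 530.9×0.392 = 533.99 kg/h.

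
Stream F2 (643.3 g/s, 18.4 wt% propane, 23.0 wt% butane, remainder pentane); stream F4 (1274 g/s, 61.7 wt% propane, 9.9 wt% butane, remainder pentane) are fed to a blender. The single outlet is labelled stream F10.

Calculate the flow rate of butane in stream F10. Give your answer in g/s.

274.1 g/s

butane out = butane in = 643.3×0.230 + 1274×0.099 = 274.09 g/s.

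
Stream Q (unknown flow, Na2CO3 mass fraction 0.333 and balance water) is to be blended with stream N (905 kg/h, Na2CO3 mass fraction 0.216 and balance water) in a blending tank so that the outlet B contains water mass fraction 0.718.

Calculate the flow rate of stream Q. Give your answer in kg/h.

Let Q be the unknown flow. Total out = 905 + Q.
water balance: 709.52 + 0.667·Q = 0.718·(905 + Q)
(0.667 − 0.718)·Q = 0.718×905 − 709.52 = -59.73
Q = -59.73 / -0.051 = 1171.2 kg/h

1171 kg/h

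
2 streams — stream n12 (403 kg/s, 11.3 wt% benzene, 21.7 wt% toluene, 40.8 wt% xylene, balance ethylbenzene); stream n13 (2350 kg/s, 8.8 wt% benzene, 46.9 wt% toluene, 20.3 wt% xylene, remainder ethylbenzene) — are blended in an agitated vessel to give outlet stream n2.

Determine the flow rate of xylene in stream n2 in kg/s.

641.5 kg/s

xylene out = xylene in = 403×0.408 + 2350×0.203 = 641.47 kg/s.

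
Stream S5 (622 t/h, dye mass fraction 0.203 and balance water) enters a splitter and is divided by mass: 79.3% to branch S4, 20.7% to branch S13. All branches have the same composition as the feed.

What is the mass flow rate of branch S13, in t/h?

128.8 t/h

Branch S13 flow = 0.207×622 = 128.75 t/h.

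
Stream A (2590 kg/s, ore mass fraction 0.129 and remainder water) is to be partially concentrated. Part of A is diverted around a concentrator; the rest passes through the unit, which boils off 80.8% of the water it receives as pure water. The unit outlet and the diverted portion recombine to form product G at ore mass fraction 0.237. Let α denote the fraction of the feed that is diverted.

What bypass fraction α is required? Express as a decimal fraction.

0.352

All 2590×0.129 = 334.11 kg/s of ore reaches G, so G = 334.11/0.237 = 1409.7 kg/s and vapour = 1180.3 kg/s.
The evaporator receives (1−α)·2590 of feed at 0.871 water and removes 0.808 of that water:
0.808×0.871×(1−α)×2590 = 1180.3
(1−α) = 1180.3/1822.8 = 0.6475;  α = 0.3525.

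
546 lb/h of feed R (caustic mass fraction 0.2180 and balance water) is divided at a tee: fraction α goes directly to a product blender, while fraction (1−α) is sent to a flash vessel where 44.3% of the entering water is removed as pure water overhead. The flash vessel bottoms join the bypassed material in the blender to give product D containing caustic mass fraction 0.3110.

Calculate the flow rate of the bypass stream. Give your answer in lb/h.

All 546×0.218 = 119.03 lb/h of caustic reaches D, so D = 119.03/0.311 = 382.73 lb/h and vapour = 163.27 lb/h.
The evaporator receives (1−α)·546 of feed at 0.782 water and removes 0.443 of that water:
0.443×0.782×(1−α)×546 = 163.27
(1−α) = 163.27/189.15 = 0.8632;  α = 0.1368.
Bypass flow = 0.1368×546 = 74.692 lb/h.

74.69 lb/h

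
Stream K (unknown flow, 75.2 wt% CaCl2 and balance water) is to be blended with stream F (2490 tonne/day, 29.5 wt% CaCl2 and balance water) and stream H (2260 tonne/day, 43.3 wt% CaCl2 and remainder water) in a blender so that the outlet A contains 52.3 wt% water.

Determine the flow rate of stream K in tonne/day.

Let K be the unknown flow. Total out = 4750 + K.
water balance: 3036.9 + 0.248·K = 0.523·(4750 + K)
(0.248 − 0.523)·K = 0.523×4750 − 3036.9 = -552.62
K = -552.62 / -0.275 = 2009.5 tonne/day

2010 tonne/day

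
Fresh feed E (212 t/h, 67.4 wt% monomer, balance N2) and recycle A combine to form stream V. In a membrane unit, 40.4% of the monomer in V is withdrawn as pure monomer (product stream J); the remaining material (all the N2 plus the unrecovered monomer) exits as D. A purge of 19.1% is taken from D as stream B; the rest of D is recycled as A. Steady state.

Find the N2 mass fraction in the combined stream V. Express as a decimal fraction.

N2 enters only via E and leaves only via the purge: 212×0.326 = 0.191×(N2 in D), and the membrane unit passes all N2, so N2 in V = N2 in D = 361.84 t/h.
monomer in V: m_A = 212×0.674 + (1−0.191)·(1−0.404)·m_A, so m_A = 142.89/0.5178 = 275.93 t/h.
V = 275.93 + 361.84 = 637.78 t/h.
N2 fraction in V = 361.84/637.78 = 0.5674.

0.5674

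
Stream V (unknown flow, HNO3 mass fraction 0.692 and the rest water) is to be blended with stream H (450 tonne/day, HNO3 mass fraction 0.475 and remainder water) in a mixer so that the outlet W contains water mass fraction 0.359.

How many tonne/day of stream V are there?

1465 tonne/day

Let V be the unknown flow. Total out = 450 + V.
water balance: 236.25 + 0.308·V = 0.359·(450 + V)
(0.308 − 0.359)·V = 0.359×450 − 236.25 = -74.7
V = -74.7 / -0.051 = 1464.7 tonne/day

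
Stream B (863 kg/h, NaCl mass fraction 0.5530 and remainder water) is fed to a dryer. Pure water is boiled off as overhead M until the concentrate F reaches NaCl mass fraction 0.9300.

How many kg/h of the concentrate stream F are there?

NaCl is conserved: 863×0.553 = 477.24 kg/h all reports to the concentrate.
Concentrate = 477.24/(target fraction) = 513.16 kg/h.

513.2 kg/h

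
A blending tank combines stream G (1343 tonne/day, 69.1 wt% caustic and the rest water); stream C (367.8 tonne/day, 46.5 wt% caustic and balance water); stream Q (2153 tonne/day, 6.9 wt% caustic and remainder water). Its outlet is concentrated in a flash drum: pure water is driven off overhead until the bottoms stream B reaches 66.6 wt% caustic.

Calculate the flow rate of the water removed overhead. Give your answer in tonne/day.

1991 tonne/day

caustic entering = 1343×0.691 + 367.8×0.465 + 2153×0.069 = 1247.6 tonne/day.
All caustic reports to B, so B = 1247.6/0.666 = 1873.3 tonne/day.
Total feed = 3863.8 tonne/day; overhead = 3863.8 − 1873.3 = 1990.5 tonne/day.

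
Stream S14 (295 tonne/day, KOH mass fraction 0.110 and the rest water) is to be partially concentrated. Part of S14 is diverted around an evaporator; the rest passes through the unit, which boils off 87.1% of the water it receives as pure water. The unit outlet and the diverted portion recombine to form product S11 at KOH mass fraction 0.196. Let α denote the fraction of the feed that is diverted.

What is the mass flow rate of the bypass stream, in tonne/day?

All 295×0.110 = 32.45 tonne/day of KOH reaches S11, so S11 = 32.45/0.196 = 165.56 tonne/day and vapour = 129.44 tonne/day.
The evaporator receives (1−α)·295 of feed at 0.890 water and removes 0.871 of that water:
0.871×0.890×(1−α)×295 = 129.44
(1−α) = 129.44/228.68 = 0.5660;  α = 0.4340.
Bypass flow = 0.4340×295 = 128.02 tonne/day.

128 tonne/day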